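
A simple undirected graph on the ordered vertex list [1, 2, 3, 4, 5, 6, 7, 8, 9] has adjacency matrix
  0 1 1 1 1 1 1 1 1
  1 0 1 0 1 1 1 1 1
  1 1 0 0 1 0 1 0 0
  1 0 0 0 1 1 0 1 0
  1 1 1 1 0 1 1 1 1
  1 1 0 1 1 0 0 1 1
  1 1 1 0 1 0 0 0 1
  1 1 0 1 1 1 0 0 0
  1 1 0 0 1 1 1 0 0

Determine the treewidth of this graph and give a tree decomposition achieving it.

Treewidth 4.
Bags: B1 = {1, 2, 5, 6, 9}  B2 = {1, 2, 5, 7, 9}  B3 = {1, 2, 3, 5, 7}  B4 = {1, 2, 5, 6, 8}  B5 = {1, 4, 5, 6, 8}
Tree: B1–B2, B2–B3, B1–B4, B4–B5

Each bag holds 5 vertices, so the decomposition has width 4, which upper-bounds the treewidth. Conversely, {1, 2, 3, 5, 7} is a clique of size 5, and the vertices of any clique must share a bag in every tree decomposition; so some bag has ≥ 5 vertices and tw(G) ≥ 4. Combining the bounds, tw(G) = 4.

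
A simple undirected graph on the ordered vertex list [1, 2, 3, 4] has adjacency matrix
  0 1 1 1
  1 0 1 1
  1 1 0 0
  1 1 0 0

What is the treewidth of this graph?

2

A width-2 tree decomposition is:
Bags: B1 = {1, 2, 4}  B2 = {1, 2, 3}
Tree: B1–B2
The largest bag has 3 vertices, giving width 2; this decomposition certifies tw(G) ≤ 2. For the lower bound, the 3 vertices {1, 2, 3} are pairwise adjacent, and any tree decomposition puts a clique entirely inside one bag — forcing width ≥ 2. Combining the bounds, tw(G) = 2.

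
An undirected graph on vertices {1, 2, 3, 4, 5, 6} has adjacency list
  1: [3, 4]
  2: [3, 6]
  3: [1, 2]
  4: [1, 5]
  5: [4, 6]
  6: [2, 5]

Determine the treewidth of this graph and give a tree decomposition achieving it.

Every bag has size at most 3, so the width is 3 − 1 = 2 and tw(G) ≤ 2. For the lower bound, G contains the cycle 1–3–2–6–5–4–1, so G is not a forest; only forests have treewidth ≤ 1, hence tw(G) ≥ 2. Hence tw(G) = 2 exactly.

Treewidth 2.
Bags: B1 = {1, 2, 3}  B2 = {1, 2, 6}  B3 = {1, 5, 6}  B4 = {1, 4, 5}
Tree: B1–B2, B2–B3, B3–B4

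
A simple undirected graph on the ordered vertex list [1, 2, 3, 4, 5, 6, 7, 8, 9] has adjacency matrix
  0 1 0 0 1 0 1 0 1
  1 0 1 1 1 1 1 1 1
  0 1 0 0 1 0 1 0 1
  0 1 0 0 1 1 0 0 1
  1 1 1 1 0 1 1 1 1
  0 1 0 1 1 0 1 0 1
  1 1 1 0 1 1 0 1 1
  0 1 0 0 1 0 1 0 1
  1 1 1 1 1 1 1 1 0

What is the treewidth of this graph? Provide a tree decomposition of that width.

Treewidth 4.
One optimal decomposition is:
Bags: B1 = {2, 5, 6, 7, 9}  B2 = {2, 5, 7, 8, 9}  B3 = {2, 4, 5, 6, 9}  B4 = {2, 3, 5, 7, 9}  B5 = {1, 2, 5, 7, 9}
Tree: B1–B2, B1–B3, B2–B4, B4–B5

The largest bag has 5 vertices, giving width 4; this decomposition certifies tw(G) ≤ 4. On the other hand G contains the 5-clique {2, 4, 5, 6, 9}. A clique must lie in a single bag of any decomposition, so no decomposition can have width below 4. The upper and lower bounds meet at 4, so that is the treewidth.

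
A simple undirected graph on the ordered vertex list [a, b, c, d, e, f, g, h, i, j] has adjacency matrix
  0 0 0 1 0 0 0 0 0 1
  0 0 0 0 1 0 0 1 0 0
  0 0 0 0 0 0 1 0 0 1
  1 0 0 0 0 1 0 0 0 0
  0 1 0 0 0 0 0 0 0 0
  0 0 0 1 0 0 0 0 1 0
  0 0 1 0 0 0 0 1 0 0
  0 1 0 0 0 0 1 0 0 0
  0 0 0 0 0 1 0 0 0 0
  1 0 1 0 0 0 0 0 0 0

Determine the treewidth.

1

A width-1 tree decomposition is:
Bags: B1 = {f, i}  B2 = {d, f}  B3 = {a, d}  B4 = {a, j}  B5 = {c, j}  B6 = {c, g}  B7 = {g, h}  B8 = {b, h}  B9 = {b, e}
Tree: B1–B2, B2–B3, B3–B4, B4–B5, B5–B6, B6–B7, B7–B8, B8–B9
The largest bag has 2 vertices, giving width 1; this decomposition certifies tw(G) ≤ 1. Since G has at least one edge (e.g. i–f), it is not an edgeless graph, so tw(G) ≥ 1. Hence tw(G) = 1 exactly.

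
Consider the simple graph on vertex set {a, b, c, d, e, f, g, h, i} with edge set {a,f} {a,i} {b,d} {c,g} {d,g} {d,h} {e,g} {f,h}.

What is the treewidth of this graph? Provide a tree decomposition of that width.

Treewidth 1.
Bags: B1 = {d, g}  B2 = {d, h}  B3 = {f, h}  B4 = {c, g}  B5 = {b, d}  B6 = {a, f}  B7 = {a, i}  B8 = {e, g}
Tree: B1–B2, B2–B3, B1–B4, B2–B5, B3–B6, B6–B7, B4–B8

Every bag has size at most 2, so the width is 2 − 1 = 1 and tw(G) ≤ 1. G has an edge, so its treewidth is at least 1. Therefore the treewidth is 1.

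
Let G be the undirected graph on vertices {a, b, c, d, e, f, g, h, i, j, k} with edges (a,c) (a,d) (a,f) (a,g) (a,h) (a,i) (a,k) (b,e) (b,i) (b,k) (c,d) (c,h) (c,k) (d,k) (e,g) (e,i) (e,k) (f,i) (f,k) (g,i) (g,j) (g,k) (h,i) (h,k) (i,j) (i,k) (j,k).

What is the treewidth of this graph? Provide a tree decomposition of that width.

Treewidth 3.
One optimal decomposition is:
Bags: B1 = {a, c, h, k}  B2 = {a, h, i, k}  B3 = {a, c, d, k}  B4 = {a, g, i, k}  B5 = {e, g, i, k}  B6 = {a, f, i, k}  B7 = {b, e, i, k}  B8 = {g, i, j, k}
Tree: B1–B2, B1–B3, B2–B4, B4–B5, B2–B6, B5–B7, B4–B8

The largest bag has 4 vertices, giving width 3; this decomposition certifies tw(G) ≤ 3. Conversely, {a, c, d, k} is a clique of size 4, and the vertices of any clique must share a bag in every tree decomposition; so some bag has ≥ 4 vertices and tw(G) ≥ 3. The upper and lower bounds meet at 3, so that is the treewidth.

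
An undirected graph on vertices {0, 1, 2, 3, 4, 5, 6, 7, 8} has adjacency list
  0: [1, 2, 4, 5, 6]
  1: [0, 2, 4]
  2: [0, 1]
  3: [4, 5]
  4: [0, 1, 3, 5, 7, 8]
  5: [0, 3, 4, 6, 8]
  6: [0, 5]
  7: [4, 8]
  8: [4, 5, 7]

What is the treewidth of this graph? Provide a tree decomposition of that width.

Treewidth 2.
One such decomposition:
Bags: B1 = {4, 5, 8}  B2 = {4, 7, 8}  B3 = {0, 4, 5}  B4 = {0, 1, 4}  B5 = {0, 1, 2}  B6 = {0, 5, 6}  B7 = {3, 4, 5}
Tree: B1–B2, B1–B3, B3–B4, B4–B5, B3–B6, B3–B7

Each bag holds 3 vertices, so the decomposition has width 2, which upper-bounds the treewidth. Conversely, {0, 1, 2} is a clique of size 3, and the vertices of any clique must share a bag in every tree decomposition; so some bag has ≥ 3 vertices and tw(G) ≥ 2. The upper and lower bounds meet at 2, so that is the treewidth.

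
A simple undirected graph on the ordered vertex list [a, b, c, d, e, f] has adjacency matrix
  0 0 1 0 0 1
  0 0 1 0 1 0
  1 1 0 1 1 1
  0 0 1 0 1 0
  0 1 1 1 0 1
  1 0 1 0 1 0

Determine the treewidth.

2

A width-2 tree decomposition is:
Bags: B1 = {c, d, e}  B2 = {c, e, f}  B3 = {b, c, e}  B4 = {a, c, f}
Tree: B1–B2, B2–B3, B2–B4
The largest bag has 3 vertices, giving width 2; this decomposition certifies tw(G) ≤ 2. Conversely, {c, d, e} is a clique of size 3, and the vertices of any clique must share a bag in every tree decomposition; so some bag has ≥ 3 vertices and tw(G) ≥ 2. The upper and lower bounds meet at 2, so that is the treewidth.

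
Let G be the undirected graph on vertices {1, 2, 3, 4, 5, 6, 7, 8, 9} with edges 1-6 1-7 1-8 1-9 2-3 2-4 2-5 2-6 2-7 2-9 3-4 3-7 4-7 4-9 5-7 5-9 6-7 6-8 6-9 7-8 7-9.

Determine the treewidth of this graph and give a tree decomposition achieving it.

Treewidth 3.
One optimal decomposition is:
Bags: B1 = {2, 4, 7, 9}  B2 = {2, 6, 7, 9}  B3 = {1, 6, 7, 9}  B4 = {1, 6, 7, 8}  B5 = {2, 3, 4, 7}  B6 = {2, 5, 7, 9}
Tree: B1–B2, B2–B3, B3–B4, B1–B5, B1–B6

Every bag has size at most 4, so the width is 4 − 1 = 3 and tw(G) ≤ 3. Conversely, {1, 6, 7, 8} is a clique of size 4, and the vertices of any clique must share a bag in every tree decomposition; so some bag has ≥ 4 vertices and tw(G) ≥ 3. Therefore the treewidth is 3.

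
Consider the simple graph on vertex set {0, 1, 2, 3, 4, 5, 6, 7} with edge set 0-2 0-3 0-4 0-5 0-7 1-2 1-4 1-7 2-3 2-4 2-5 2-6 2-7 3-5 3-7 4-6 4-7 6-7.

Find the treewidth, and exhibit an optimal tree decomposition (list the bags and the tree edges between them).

Treewidth 3.
One such decomposition:
Bags: B1 = {2, 4, 6, 7}  B2 = {0, 2, 4, 7}  B3 = {0, 2, 3, 7}  B4 = {0, 2, 3, 5}  B5 = {1, 2, 4, 7}
Tree: B1–B2, B2–B3, B3–B4, B2–B5

Every bag has size at most 4, so the width is 4 − 1 = 3 and tw(G) ≤ 3. Conversely, {0, 2, 3, 5} is a clique of size 4, and the vertices of any clique must share a bag in every tree decomposition; so some bag has ≥ 4 vertices and tw(G) ≥ 3. Combining the bounds, tw(G) = 3.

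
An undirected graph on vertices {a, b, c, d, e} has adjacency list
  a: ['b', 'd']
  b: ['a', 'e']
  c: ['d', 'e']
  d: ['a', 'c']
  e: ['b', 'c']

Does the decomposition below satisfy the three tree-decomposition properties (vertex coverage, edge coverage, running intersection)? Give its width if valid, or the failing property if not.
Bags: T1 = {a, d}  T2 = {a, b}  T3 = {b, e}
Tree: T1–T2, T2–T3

A tree decomposition must satisfy three properties: every vertex lies in some bag; for every edge, both endpoints lie together in some bag; and for every vertex, the bags containing it form a connected subtree. Here vertex c appears in no bag, so the decomposition is invalid.

No — vertex c appears in no bag.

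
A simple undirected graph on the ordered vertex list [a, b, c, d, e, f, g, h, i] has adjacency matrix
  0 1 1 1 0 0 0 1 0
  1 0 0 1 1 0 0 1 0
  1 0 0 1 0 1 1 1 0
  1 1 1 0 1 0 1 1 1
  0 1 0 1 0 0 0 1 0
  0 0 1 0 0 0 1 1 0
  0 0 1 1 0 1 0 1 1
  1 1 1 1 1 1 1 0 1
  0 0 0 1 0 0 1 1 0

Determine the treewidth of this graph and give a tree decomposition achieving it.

Treewidth 3.
One optimal decomposition is:
Bags: B1 = {a, c, d, h}  B2 = {a, b, d, h}  B3 = {b, d, e, h}  B4 = {c, d, g, h}  B5 = {c, f, g, h}  B6 = {d, g, h, i}
Tree: B1–B2, B2–B3, B1–B4, B4–B5, B4–B6

The largest bag has 4 vertices, giving width 3; this decomposition certifies tw(G) ≤ 3. For the lower bound, the 4 vertices {c, d, g, h} are pairwise adjacent, and any tree decomposition puts a clique entirely inside one bag — forcing width ≥ 3. Therefore the treewidth is 3.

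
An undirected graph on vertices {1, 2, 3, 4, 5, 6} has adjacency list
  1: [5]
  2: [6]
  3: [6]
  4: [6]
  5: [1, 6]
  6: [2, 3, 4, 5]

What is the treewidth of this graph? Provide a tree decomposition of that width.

Every bag has size at most 2, so the width is 2 − 1 = 1 and tw(G) ≤ 1. Any graph with an edge has treewidth ≥ 1, and G has the edge 6–5. Hence tw(G) = 1 exactly.

Treewidth 1.
Bags: B1 = {5, 6}  B2 = {4, 6}  B3 = {1, 5}  B4 = {2, 6}  B5 = {3, 6}
Tree: B1–B2, B1–B3, B1–B4, B2–B5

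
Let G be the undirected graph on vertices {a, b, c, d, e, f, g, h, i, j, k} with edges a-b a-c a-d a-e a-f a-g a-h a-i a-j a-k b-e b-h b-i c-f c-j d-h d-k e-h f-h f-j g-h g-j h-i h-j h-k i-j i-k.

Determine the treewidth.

A width-3 tree decomposition is:
Bags: B1 = {a, h, i, k}  B2 = {a, h, i, j}  B3 = {a, f, h, j}  B4 = {a, c, f, j}  B5 = {a, d, h, k}  B6 = {a, b, h, i}  B7 = {a, b, e, h}  B8 = {a, g, h, j}
Tree: B1–B2, B2–B3, B3–B4, B1–B5, B1–B6, B6–B7, B2–B8
Each bag holds 4 vertices, so the decomposition has width 3, which upper-bounds the treewidth. On the other hand G contains the 4-clique {a, d, h, k}. A clique must lie in a single bag of any decomposition, so no decomposition can have width below 3. Therefore the treewidth is 3.

3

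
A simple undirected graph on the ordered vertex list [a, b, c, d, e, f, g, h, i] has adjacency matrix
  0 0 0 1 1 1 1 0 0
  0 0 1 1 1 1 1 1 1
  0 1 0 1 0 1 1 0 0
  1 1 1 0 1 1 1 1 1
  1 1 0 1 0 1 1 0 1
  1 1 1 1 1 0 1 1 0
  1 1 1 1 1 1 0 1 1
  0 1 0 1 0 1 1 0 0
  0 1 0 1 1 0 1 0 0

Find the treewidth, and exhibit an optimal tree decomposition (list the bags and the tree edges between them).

Treewidth 4.
Bags: B1 = {b, d, e, f, g}  B2 = {a, d, e, f, g}  B3 = {b, d, f, g, h}  B4 = {b, d, e, g, i}  B5 = {b, c, d, f, g}
Tree: B1–B2, B1–B3, B1–B4, B3–B5

Every bag has size at most 5, so the width is 5 − 1 = 4 and tw(G) ≤ 4. On the other hand G contains the 5-clique {a, d, e, f, g}. A clique must lie in a single bag of any decomposition, so no decomposition can have width below 4. Hence tw(G) = 4 exactly.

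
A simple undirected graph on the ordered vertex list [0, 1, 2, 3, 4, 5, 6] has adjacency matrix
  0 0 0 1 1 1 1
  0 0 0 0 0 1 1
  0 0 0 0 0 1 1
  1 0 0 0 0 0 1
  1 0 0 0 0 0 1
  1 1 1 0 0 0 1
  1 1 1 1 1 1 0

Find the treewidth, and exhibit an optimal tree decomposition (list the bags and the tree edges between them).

Treewidth 2.
One such decomposition:
Bags: B1 = {0, 5, 6}  B2 = {0, 4, 6}  B3 = {2, 5, 6}  B4 = {1, 5, 6}  B5 = {0, 3, 6}
Tree: B1–B2, B1–B3, B3–B4, B2–B5

Every bag has size at most 3, so the width is 3 − 1 = 2 and tw(G) ≤ 2. For the lower bound, the 3 vertices {0, 3, 6} are pairwise adjacent, and any tree decomposition puts a clique entirely inside one bag — forcing width ≥ 2. Hence tw(G) = 2 exactly.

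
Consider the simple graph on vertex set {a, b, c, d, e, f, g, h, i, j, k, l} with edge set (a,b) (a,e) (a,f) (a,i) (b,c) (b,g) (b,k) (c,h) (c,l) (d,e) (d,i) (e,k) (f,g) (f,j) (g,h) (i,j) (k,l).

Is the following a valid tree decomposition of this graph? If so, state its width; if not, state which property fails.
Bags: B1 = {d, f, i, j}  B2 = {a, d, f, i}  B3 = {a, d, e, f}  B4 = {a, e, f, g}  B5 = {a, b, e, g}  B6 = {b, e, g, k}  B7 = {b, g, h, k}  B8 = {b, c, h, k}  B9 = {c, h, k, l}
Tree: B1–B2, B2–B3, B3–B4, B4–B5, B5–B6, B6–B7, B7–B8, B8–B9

Yes; width 3.

Vertex coverage: the bags together contain {a, b, c, d, e, f, g, h, i, j, k, l}, the full vertex set. Edge coverage: each edge of G has both endpoints in at least one bag. Running intersection: for every vertex, the bags containing it form a connected subtree. All three properties hold, so this is a valid tree decomposition of width max|bag| − 1 = 3, and hence tw(G) ≤ 3.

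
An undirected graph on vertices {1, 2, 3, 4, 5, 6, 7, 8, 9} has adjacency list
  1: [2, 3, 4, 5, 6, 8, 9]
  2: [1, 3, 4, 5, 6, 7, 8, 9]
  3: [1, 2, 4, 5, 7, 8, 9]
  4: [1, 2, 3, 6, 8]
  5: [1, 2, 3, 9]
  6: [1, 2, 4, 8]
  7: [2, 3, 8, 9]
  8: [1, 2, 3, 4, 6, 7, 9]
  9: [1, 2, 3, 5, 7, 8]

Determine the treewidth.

4

A width-4 tree decomposition is:
Bags: B1 = {1, 2, 3, 5, 9}  B2 = {1, 2, 3, 8, 9}  B3 = {2, 3, 7, 8, 9}  B4 = {1, 2, 3, 4, 8}  B5 = {1, 2, 4, 6, 8}
Tree: B1–B2, B2–B3, B2–B4, B4–B5
Each bag holds 5 vertices, so the decomposition has width 4, which upper-bounds the treewidth. On the other hand G contains the 5-clique {1, 2, 3, 8, 9}. A clique must lie in a single bag of any decomposition, so no decomposition can have width below 4. Hence tw(G) = 4 exactly.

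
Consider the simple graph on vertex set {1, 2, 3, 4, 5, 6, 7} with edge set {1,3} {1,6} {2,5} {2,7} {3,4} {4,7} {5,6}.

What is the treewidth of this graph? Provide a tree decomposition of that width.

Each bag holds 3 vertices, so the decomposition has width 2, which upper-bounds the treewidth. The edges 6–1–3–4–7–2–5–6 form a cycle, so G is not a tree and its treewidth is at least 2. Therefore the treewidth is 2.

Treewidth 2.
One optimal decomposition is:
Bags: B1 = {1, 3, 6}  B2 = {3, 4, 6}  B3 = {4, 6, 7}  B4 = {2, 6, 7}  B5 = {2, 5, 6}
Tree: B1–B2, B2–B3, B3–B4, B4–B5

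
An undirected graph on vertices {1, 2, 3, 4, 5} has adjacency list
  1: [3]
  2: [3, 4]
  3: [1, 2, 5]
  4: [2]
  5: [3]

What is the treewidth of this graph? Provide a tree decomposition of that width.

Each bag holds 2 vertices, so the decomposition has width 1, which upper-bounds the treewidth. Any graph with an edge has treewidth ≥ 1, and G has the edge 2–3. Therefore the treewidth is 1.

Treewidth 1.
Bags: B1 = {2, 3}  B2 = {2, 4}  B3 = {1, 3}  B4 = {3, 5}
Tree: B1–B2, B1–B3, B1–B4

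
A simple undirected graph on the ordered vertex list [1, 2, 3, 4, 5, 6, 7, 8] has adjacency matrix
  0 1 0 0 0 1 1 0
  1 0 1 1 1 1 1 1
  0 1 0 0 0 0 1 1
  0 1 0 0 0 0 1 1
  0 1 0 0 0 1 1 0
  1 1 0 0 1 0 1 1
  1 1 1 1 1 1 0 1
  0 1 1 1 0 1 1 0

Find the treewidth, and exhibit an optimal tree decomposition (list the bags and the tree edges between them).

Every bag has size at most 4, so the width is 4 − 1 = 3 and tw(G) ≤ 3. On the other hand G contains the 4-clique {2, 3, 7, 8}. A clique must lie in a single bag of any decomposition, so no decomposition can have width below 3. Hence tw(G) = 3 exactly.

Treewidth 3.
Bags: B1 = {2, 4, 7, 8}  B2 = {2, 6, 7, 8}  B3 = {1, 2, 6, 7}  B4 = {2, 3, 7, 8}  B5 = {2, 5, 6, 7}
Tree: B1–B2, B2–B3, B2–B4, B2–B5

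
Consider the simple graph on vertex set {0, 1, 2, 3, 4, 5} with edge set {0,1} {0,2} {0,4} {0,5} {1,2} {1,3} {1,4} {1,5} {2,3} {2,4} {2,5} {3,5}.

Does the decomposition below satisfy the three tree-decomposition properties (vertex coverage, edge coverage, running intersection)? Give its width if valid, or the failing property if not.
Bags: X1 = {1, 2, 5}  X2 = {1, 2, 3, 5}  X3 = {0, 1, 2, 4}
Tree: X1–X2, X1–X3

No — edge (0,5) lies in no bag.

A tree decomposition must satisfy three properties: every vertex lies in some bag; for every edge, both endpoints lie together in some bag; and for every vertex, the bags containing it form a connected subtree. Here edge (0,5) lies in no bag, so the decomposition is invalid.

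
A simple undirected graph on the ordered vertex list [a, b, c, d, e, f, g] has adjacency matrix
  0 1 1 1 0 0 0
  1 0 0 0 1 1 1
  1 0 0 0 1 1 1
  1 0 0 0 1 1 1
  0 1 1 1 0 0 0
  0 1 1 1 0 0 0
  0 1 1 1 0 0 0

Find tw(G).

3

A width-3 tree decomposition is:
Bags: B1 = {a, b, c, d}  B2 = {b, c, d, e}  B3 = {b, c, d, f}  B4 = {b, c, d, g}
Tree: B1–B2, B2–B3, B3–B4
Every bag has size at most 4, so the width is 4 − 1 = 3 and tw(G) ≤ 3. For the lower bound: the 4 vertex sets {a,c}, {d,e}, {b}, {f} are disjoint, each induces a connected subgraph, and every pair is joined by at least one edge of G. Contracting each set to a single vertex therefore yields K_{4} as a minor, and since treewidth is minor-monotone, tw(G) ≥ tw(K_{4}) = 3. Hence tw(G) = 3 exactly.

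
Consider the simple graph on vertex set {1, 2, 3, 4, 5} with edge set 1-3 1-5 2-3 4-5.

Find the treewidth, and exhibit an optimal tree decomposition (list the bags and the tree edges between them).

Every bag has size at most 2, so the width is 2 − 1 = 1 and tw(G) ≤ 1. Since G has at least one edge (e.g. 1–5), it is not an edgeless graph, so tw(G) ≥ 1. Combining the bounds, tw(G) = 1.

Treewidth 1.
One such decomposition:
Bags: B1 = {1, 5}  B2 = {1, 3}  B3 = {4, 5}  B4 = {2, 3}
Tree: B1–B2, B1–B3, B2–B4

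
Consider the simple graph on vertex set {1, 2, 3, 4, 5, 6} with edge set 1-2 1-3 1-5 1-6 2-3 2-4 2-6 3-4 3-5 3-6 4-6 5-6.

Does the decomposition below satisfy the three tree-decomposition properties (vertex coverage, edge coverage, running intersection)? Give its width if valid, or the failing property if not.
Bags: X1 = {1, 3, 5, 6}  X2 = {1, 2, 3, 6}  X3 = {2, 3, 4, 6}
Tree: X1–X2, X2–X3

Yes; width 3.

Every vertex of G appears in some bag (union = {1, 2, 3, 4, 5, 6}); every edge is covered by a bag; and for each vertex v the set of bags containing v is connected in the bag tree. The decomposition is therefore valid. The largest bag has 4 vertices, so the width is 3.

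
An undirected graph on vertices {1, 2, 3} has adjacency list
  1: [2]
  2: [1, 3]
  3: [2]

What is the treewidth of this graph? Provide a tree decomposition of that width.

Every bag has size at most 2, so the width is 2 − 1 = 1 and tw(G) ≤ 1. Since G has at least one edge (e.g. 2–1), it is not an edgeless graph, so tw(G) ≥ 1. Therefore the treewidth is 1.

Treewidth 1.
One optimal decomposition is:
Bags: B1 = {1, 2}  B2 = {2, 3}
Tree: B1–B2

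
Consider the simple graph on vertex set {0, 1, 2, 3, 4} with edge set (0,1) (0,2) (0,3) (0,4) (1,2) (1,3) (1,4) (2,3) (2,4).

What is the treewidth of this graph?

A width-3 tree decomposition is:
Bags: B1 = {0, 1, 2, 3}  B2 = {0, 1, 2, 4}
Tree: B1–B2
Every bag has size at most 4, so the width is 4 − 1 = 3 and tw(G) ≤ 3. On the other hand G contains the 4-clique {0, 1, 2, 3}. A clique must lie in a single bag of any decomposition, so no decomposition can have width below 3. The upper and lower bounds meet at 3, so that is the treewidth.

3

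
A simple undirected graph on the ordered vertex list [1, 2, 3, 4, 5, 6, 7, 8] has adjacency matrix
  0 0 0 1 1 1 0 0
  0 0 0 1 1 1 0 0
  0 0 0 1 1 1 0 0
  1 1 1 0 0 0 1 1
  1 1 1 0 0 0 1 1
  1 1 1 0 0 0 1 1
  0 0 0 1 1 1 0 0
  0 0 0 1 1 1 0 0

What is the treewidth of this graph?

A width-3 tree decomposition is:
Bags: B1 = {4, 5, 6, 8}  B2 = {1, 4, 5, 6}  B3 = {4, 5, 6, 7}  B4 = {3, 4, 5, 6}  B5 = {2, 4, 5, 6}
Tree: B1–B2, B2–B3, B3–B4, B4–B5
The largest bag has 4 vertices, giving width 3; this decomposition certifies tw(G) ≤ 3. For the lower bound: the 4 vertex sets {6,8}, {1,4}, {5}, {7} are disjoint, each induces a connected subgraph, and every pair is joined by at least one edge of G. Contracting each set to a single vertex therefore yields K_{4} as a minor, and since treewidth is minor-monotone, tw(G) ≥ tw(K_{4}) = 3. The upper and lower bounds meet at 3, so that is the treewidth.

3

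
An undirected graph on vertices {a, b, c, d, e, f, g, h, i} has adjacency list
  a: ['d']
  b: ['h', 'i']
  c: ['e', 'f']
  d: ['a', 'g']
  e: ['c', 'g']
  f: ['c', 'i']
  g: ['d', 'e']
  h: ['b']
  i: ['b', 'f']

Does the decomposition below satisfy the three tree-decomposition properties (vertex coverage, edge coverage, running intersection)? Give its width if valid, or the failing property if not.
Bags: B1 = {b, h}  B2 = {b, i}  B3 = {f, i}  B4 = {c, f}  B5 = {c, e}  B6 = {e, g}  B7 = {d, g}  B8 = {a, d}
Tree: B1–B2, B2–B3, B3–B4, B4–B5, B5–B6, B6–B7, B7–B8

Every vertex of G appears in some bag (union = {a, b, c, d, e, f, g, h, i}); every edge is covered by a bag; and for each vertex v the set of bags containing v is connected in the bag tree. The decomposition is therefore valid. The largest bag has 2 vertices, so the width is 1.

Yes; width 1.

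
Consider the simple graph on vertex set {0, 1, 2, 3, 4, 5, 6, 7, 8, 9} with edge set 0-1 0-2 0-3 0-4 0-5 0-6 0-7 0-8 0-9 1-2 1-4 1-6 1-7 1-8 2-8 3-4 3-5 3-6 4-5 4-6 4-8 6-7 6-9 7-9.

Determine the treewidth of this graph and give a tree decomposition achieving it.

Every bag has size at most 4, so the width is 4 − 1 = 3 and tw(G) ≤ 3. For the lower bound, the 4 vertices {0, 1, 2, 8} are pairwise adjacent, and any tree decomposition puts a clique entirely inside one bag — forcing width ≥ 3. The upper and lower bounds meet at 3, so that is the treewidth.

Treewidth 3.
One optimal decomposition is:
Bags: B1 = {0, 1, 4, 6}  B2 = {0, 1, 4, 8}  B3 = {0, 1, 6, 7}  B4 = {0, 1, 2, 8}  B5 = {0, 6, 7, 9}  B6 = {0, 3, 4, 6}  B7 = {0, 3, 4, 5}
Tree: B1–B2, B1–B3, B2–B4, B3–B5, B1–B6, B6–B7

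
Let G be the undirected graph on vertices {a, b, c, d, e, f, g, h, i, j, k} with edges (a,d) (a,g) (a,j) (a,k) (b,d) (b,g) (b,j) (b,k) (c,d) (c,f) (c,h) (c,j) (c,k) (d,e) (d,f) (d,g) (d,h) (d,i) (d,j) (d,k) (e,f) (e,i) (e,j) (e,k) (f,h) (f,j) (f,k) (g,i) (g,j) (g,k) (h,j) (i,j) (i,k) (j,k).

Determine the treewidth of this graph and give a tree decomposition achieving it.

Each bag holds 5 vertices, so the decomposition has width 4, which upper-bounds the treewidth. On the other hand G contains the 5-clique {c, d, f, h, j}. A clique must lie in a single bag of any decomposition, so no decomposition can have width below 4. Therefore the treewidth is 4.

Treewidth 4.
One such decomposition:
Bags: B1 = {d, g, i, j, k}  B2 = {d, e, i, j, k}  B3 = {d, e, f, j, k}  B4 = {c, d, f, j, k}  B5 = {b, d, g, j, k}  B6 = {c, d, f, h, j}  B7 = {a, d, g, j, k}
Tree: B1–B2, B2–B3, B3–B4, B1–B5, B4–B6, B5–B7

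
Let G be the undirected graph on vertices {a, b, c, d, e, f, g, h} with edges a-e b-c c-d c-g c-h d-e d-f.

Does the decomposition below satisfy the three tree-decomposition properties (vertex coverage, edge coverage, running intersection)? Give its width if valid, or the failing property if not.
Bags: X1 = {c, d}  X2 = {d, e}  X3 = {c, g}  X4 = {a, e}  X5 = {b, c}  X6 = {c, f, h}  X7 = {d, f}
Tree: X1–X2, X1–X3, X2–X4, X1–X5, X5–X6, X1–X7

No — bags containing vertex f are not connected in the tree.

A tree decomposition must satisfy three properties: every vertex lies in some bag; for every edge, both endpoints lie together in some bag; and for every vertex, the bags containing it form a connected subtree. Here bags containing vertex f are not connected in the tree, so the decomposition is invalid.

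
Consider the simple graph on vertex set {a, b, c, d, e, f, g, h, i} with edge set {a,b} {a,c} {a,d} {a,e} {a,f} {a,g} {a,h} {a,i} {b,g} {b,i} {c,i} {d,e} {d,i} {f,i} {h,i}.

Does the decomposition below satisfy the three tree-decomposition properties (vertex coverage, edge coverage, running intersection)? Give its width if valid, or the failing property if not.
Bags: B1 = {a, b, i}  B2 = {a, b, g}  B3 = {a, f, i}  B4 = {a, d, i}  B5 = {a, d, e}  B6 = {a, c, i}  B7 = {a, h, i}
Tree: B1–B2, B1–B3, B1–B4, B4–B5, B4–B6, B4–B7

Checking the three conditions: (i) the bags cover all of {a, b, c, d, e, f, g, h, i}; (ii) for each edge, some bag contains both endpoints; (iii) the bags containing any fixed vertex form a subtree. All hold, so the decomposition is valid with width 3 − 1 = 2.

Yes; width 2.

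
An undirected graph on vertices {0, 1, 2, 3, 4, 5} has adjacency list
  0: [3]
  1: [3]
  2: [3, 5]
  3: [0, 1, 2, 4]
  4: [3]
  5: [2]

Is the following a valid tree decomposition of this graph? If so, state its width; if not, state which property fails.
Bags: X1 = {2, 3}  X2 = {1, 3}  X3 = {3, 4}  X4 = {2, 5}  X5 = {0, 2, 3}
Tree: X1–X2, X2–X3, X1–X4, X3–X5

A tree decomposition must satisfy three properties: every vertex lies in some bag; for every edge, both endpoints lie together in some bag; and for every vertex, the bags containing it form a connected subtree. Here bags containing vertex 2 are not connected in the tree, so the decomposition is invalid.

No — bags containing vertex 2 are not connected in the tree.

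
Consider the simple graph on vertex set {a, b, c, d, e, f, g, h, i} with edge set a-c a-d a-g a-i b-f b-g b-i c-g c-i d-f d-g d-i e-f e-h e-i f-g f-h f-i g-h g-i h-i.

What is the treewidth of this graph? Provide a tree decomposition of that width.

Treewidth 3.
One such decomposition:
Bags: B1 = {d, f, g, i}  B2 = {a, d, g, i}  B3 = {f, g, h, i}  B4 = {b, f, g, i}  B5 = {e, f, h, i}  B6 = {a, c, g, i}
Tree: B1–B2, B1–B3, B1–B4, B3–B5, B2–B6

The largest bag has 4 vertices, giving width 3; this decomposition certifies tw(G) ≤ 3. Conversely, {a, d, g, i} is a clique of size 4, and the vertices of any clique must share a bag in every tree decomposition; so some bag has ≥ 4 vertices and tw(G) ≥ 3. Combining the bounds, tw(G) = 3.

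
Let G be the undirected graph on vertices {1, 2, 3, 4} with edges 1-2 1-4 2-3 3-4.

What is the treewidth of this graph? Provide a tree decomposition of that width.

Each bag holds 3 vertices, so the decomposition has width 2, which upper-bounds the treewidth. Since 2–3–4–1–2 is a cycle in G, G is not acyclic. Forests are exactly the graphs of treewidth ≤ 1, so tw(G) ≥ 2. Therefore the treewidth is 2.

Treewidth 2.
One optimal decomposition is:
Bags: B1 = {2, 3, 4}  B2 = {1, 2, 4}
Tree: B1–B2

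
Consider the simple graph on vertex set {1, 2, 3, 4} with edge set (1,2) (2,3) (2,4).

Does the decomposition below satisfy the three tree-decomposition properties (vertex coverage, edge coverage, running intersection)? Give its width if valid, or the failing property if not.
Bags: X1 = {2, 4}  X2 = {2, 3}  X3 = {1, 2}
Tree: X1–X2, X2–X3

Every vertex of G appears in some bag (union = {1, 2, 3, 4}); every edge is covered by a bag; and for each vertex v the set of bags containing v is connected in the bag tree. The decomposition is therefore valid. The largest bag has 2 vertices, so the width is 1.

Yes; width 1.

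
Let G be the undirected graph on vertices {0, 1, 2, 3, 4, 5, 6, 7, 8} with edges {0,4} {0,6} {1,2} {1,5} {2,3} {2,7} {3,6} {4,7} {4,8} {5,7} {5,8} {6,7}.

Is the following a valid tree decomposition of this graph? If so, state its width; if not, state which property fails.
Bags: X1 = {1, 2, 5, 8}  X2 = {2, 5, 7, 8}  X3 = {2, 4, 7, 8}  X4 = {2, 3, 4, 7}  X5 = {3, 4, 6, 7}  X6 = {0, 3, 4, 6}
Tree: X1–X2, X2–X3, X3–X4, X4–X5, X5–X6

Vertex coverage: the bags together contain {0, 1, 2, 3, 4, 5, 6, 7, 8}, the full vertex set. Edge coverage: each edge of G has both endpoints in at least one bag. Running intersection: for every vertex, the bags containing it form a connected subtree. All three properties hold, so this is a valid tree decomposition of width max|bag| − 1 = 3, and hence tw(G) ≤ 3.

Yes; width 3.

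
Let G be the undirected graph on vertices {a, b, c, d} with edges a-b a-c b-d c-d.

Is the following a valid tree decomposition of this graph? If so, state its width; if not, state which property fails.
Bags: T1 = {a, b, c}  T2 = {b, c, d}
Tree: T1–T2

Vertex coverage: the bags together contain {a, b, c, d}, the full vertex set. Edge coverage: each edge of G has both endpoints in at least one bag. Running intersection: for every vertex, the bags containing it form a connected subtree. All three properties hold, so this is a valid tree decomposition of width max|bag| − 1 = 2, and hence tw(G) ≤ 2.

Yes; width 2.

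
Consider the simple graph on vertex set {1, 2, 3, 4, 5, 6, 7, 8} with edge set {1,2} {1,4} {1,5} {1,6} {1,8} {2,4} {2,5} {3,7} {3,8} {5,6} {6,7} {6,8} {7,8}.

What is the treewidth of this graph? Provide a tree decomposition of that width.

Treewidth 2.
Bags: B1 = {1, 5, 6}  B2 = {1, 6, 8}  B3 = {6, 7, 8}  B4 = {1, 2, 5}  B5 = {1, 2, 4}  B6 = {3, 7, 8}
Tree: B1–B2, B2–B3, B1–B4, B4–B5, B3–B6

The largest bag has 3 vertices, giving width 2; this decomposition certifies tw(G) ≤ 2. Conversely, {1, 6, 8} is a clique of size 3, and the vertices of any clique must share a bag in every tree decomposition; so some bag has ≥ 3 vertices and tw(G) ≥ 2. Therefore the treewidth is 2.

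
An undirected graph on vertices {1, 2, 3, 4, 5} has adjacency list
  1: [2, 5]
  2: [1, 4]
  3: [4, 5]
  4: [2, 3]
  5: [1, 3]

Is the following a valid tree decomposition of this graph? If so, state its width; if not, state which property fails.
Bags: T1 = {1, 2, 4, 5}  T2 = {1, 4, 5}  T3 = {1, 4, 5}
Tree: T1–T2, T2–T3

A tree decomposition must satisfy three properties: every vertex lies in some bag; for every edge, both endpoints lie together in some bag; and for every vertex, the bags containing it form a connected subtree. Here vertex 3 appears in no bag, so the decomposition is invalid.

No — vertex 3 appears in no bag.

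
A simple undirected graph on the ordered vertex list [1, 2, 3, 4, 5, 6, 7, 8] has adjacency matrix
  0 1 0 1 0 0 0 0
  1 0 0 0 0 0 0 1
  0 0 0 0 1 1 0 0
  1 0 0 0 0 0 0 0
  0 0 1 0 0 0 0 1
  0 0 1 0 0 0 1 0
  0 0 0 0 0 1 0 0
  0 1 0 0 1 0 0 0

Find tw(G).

1

A width-1 tree decomposition is:
Bags: B1 = {1, 4}  B2 = {1, 2}  B3 = {2, 8}  B4 = {5, 8}  B5 = {3, 5}  B6 = {3, 6}  B7 = {6, 7}
Tree: B1–B2, B2–B3, B3–B4, B4–B5, B5–B6, B6–B7
The largest bag has 2 vertices, giving width 1; this decomposition certifies tw(G) ≤ 1. Any graph with an edge has treewidth ≥ 1, and G has the edge 4–1. Therefore the treewidth is 1.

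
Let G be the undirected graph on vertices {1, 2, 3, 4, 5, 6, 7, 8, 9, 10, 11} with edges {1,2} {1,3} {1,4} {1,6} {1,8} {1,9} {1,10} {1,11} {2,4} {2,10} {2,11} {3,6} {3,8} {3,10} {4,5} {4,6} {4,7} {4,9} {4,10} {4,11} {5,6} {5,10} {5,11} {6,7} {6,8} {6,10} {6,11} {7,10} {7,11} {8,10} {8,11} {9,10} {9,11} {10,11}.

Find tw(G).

4

A width-4 tree decomposition is:
Bags: B1 = {4, 5, 6, 10, 11}  B2 = {1, 4, 6, 10, 11}  B3 = {1, 4, 9, 10, 11}  B4 = {1, 6, 8, 10, 11}  B5 = {1, 2, 4, 10, 11}  B6 = {1, 3, 6, 8, 10}  B7 = {4, 6, 7, 10, 11}
Tree: B1–B2, B2–B3, B2–B4, B3–B5, B4–B6, B1–B7
Each bag holds 5 vertices, so the decomposition has width 4, which upper-bounds the treewidth. Conversely, {1, 6, 8, 10, 11} is a clique of size 5, and the vertices of any clique must share a bag in every tree decomposition; so some bag has ≥ 5 vertices and tw(G) ≥ 4. Combining the bounds, tw(G) = 4.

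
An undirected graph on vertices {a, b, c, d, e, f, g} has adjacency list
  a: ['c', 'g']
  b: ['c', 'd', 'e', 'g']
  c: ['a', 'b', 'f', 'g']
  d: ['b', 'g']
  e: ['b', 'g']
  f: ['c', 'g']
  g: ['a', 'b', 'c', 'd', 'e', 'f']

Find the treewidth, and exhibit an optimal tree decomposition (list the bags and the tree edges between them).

Treewidth 2.
One such decomposition:
Bags: B1 = {c, f, g}  B2 = {a, c, g}  B3 = {b, c, g}  B4 = {b, e, g}  B5 = {b, d, g}
Tree: B1–B2, B1–B3, B3–B4, B4–B5

The largest bag has 3 vertices, giving width 2; this decomposition certifies tw(G) ≤ 2. Conversely, {a, c, g} is a clique of size 3, and the vertices of any clique must share a bag in every tree decomposition; so some bag has ≥ 3 vertices and tw(G) ≥ 2. Therefore the treewidth is 2.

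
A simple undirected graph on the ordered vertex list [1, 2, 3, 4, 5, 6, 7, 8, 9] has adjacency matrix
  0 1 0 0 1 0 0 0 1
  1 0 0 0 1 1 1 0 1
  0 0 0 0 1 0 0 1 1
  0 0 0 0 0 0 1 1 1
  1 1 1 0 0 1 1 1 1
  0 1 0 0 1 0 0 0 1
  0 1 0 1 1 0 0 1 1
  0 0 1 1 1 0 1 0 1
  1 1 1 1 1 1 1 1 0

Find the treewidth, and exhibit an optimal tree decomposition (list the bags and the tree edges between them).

Treewidth 3.
One optimal decomposition is:
Bags: B1 = {2, 5, 7, 9}  B2 = {5, 7, 8, 9}  B3 = {3, 5, 8, 9}  B4 = {2, 5, 6, 9}  B5 = {4, 7, 8, 9}  B6 = {1, 2, 5, 9}
Tree: B1–B2, B2–B3, B1–B4, B2–B5, B1–B6

Every bag has size at most 4, so the width is 4 − 1 = 3 and tw(G) ≤ 3. On the other hand G contains the 4-clique {4, 7, 8, 9}. A clique must lie in a single bag of any decomposition, so no decomposition can have width below 3. The upper and lower bounds meet at 3, so that is the treewidth.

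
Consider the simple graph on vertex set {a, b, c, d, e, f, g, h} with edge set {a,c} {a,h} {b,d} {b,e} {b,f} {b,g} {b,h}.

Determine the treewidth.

A width-1 tree decomposition is:
Bags: B1 = {a, c}  B2 = {a, h}  B3 = {b, h}  B4 = {b, f}  B5 = {b, g}  B6 = {b, d}  B7 = {b, e}
Tree: B1–B2, B2–B3, B3–B4, B4–B5, B3–B6, B4–B7
The largest bag has 2 vertices, giving width 1; this decomposition certifies tw(G) ≤ 1. G has an edge, so its treewidth is at least 1. Combining the bounds, tw(G) = 1.

1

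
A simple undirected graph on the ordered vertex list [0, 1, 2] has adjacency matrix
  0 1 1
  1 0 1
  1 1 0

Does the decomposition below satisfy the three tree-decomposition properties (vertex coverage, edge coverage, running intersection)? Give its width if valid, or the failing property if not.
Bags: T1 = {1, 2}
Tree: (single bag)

A tree decomposition must satisfy three properties: every vertex lies in some bag; for every edge, both endpoints lie together in some bag; and for every vertex, the bags containing it form a connected subtree. Here vertex 0 appears in no bag, so the decomposition is invalid.

No — vertex 0 appears in no bag.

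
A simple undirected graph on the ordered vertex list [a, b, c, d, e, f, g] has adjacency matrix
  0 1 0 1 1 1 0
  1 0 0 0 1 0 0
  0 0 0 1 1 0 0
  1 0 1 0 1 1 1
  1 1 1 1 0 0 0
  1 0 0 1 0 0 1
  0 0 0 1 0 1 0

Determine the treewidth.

A width-2 tree decomposition is:
Bags: B1 = {a, d, f}  B2 = {a, d, e}  B3 = {a, b, e}  B4 = {c, d, e}  B5 = {d, f, g}
Tree: B1–B2, B2–B3, B2–B4, B1–B5
Every bag has size at most 3, so the width is 3 − 1 = 2 and tw(G) ≤ 2. For the lower bound, the 3 vertices {c, d, e} are pairwise adjacent, and any tree decomposition puts a clique entirely inside one bag — forcing width ≥ 2. Hence tw(G) = 2 exactly.

2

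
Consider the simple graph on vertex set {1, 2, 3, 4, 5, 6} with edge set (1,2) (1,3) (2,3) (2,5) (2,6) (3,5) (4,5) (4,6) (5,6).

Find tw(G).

2

A width-2 tree decomposition is:
Bags: B1 = {1, 2, 3}  B2 = {2, 3, 5}  B3 = {2, 5, 6}  B4 = {4, 5, 6}
Tree: B1–B2, B2–B3, B3–B4
The largest bag has 3 vertices, giving width 2; this decomposition certifies tw(G) ≤ 2. Conversely, {1, 2, 3} is a clique of size 3, and the vertices of any clique must share a bag in every tree decomposition; so some bag has ≥ 3 vertices and tw(G) ≥ 2. Therefore the treewidth is 2.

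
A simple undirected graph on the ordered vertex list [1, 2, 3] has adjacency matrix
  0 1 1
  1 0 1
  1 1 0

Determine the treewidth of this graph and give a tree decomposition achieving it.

Treewidth 2.
One optimal decomposition is:
Bags: B1 = {1, 2, 3}
Tree: (single bag)

With just one bag of size 3, the width is 3 − 1 = 2, so tw(G) ≤ 2. Conversely, {1, 2, 3} is a clique of size 3, and the vertices of any clique must share a bag in every tree decomposition; so some bag has ≥ 3 vertices and tw(G) ≥ 2. The upper and lower bounds meet at 2, so that is the treewidth.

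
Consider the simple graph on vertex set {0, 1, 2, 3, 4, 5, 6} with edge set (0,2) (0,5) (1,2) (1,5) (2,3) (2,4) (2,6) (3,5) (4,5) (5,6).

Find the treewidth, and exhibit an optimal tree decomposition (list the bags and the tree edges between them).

Every bag has size at most 3, so the width is 3 − 1 = 2 and tw(G) ≤ 2. The edges 5–4–2–1–5 form a cycle, so G is not a tree and its treewidth is at least 2. Hence tw(G) = 2 exactly.

Treewidth 2.
One such decomposition:
Bags: B1 = {2, 4, 5}  B2 = {1, 2, 5}  B3 = {2, 3, 5}  B4 = {0, 2, 5}  B5 = {2, 5, 6}
Tree: B1–B2, B2–B3, B3–B4, B4–B5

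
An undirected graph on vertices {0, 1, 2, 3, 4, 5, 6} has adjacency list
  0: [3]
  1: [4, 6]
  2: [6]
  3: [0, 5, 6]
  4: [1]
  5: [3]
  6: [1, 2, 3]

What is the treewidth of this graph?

A width-1 tree decomposition is:
Bags: B1 = {3, 6}  B2 = {1, 6}  B3 = {1, 4}  B4 = {0, 3}  B5 = {3, 5}  B6 = {2, 6}
Tree: B1–B2, B2–B3, B1–B4, B1–B5, B1–B6
Every bag has size at most 2, so the width is 2 − 1 = 1 and tw(G) ≤ 1. G has an edge, so its treewidth is at least 1. Combining the bounds, tw(G) = 1.

1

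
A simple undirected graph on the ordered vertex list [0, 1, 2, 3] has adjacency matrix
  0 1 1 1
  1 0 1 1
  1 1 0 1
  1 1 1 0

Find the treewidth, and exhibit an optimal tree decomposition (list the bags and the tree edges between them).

Treewidth 3.
Bags: B1 = {0, 1, 2, 3}
Tree: (single bag)

A single bag containing all 4 vertices is trivially a valid decomposition of width 3. Conversely, {0, 1, 2, 3} is a clique of size 4, and the vertices of any clique must share a bag in every tree decomposition; so some bag has ≥ 4 vertices and tw(G) ≥ 3. Hence tw(G) = 3 exactly.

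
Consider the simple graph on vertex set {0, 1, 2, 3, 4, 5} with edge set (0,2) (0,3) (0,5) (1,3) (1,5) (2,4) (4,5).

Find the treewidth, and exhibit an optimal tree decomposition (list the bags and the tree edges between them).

Treewidth 2.
One optimal decomposition is:
Bags: B1 = {1, 3, 5}  B2 = {0, 3, 5}  B3 = {0, 4, 5}  B4 = {0, 2, 4}
Tree: B1–B2, B2–B3, B3–B4

Every bag has size at most 3, so the width is 3 − 1 = 2 and tw(G) ≤ 2. Since 1–3–0–5–1 is a cycle in G, G is not acyclic. Forests are exactly the graphs of treewidth ≤ 1, so tw(G) ≥ 2. Hence tw(G) = 2 exactly.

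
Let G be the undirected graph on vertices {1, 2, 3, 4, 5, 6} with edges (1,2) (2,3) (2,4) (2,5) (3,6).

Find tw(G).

1

A width-1 tree decomposition is:
Bags: B1 = {2, 5}  B2 = {1, 2}  B3 = {2, 3}  B4 = {2, 4}  B5 = {3, 6}
Tree: B1–B2, B1–B3, B3–B4, B3–B5
Every bag has size at most 2, so the width is 2 − 1 = 1 and tw(G) ≤ 1. Any graph with an edge has treewidth ≥ 1, and G has the edge 2–5. Hence tw(G) = 1 exactly.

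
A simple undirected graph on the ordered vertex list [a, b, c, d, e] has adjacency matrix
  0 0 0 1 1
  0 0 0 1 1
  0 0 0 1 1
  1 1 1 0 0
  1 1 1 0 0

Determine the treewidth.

2

A width-2 tree decomposition is:
Bags: B1 = {a, d, e}  B2 = {c, d, e}  B3 = {b, d, e}
Tree: B1–B2, B2–B3
Every bag has size at most 3, so the width is 3 − 1 = 2 and tw(G) ≤ 2. The edges e–a–d–c–e form a cycle, so G is not a tree and its treewidth is at least 2. Hence tw(G) = 2 exactly.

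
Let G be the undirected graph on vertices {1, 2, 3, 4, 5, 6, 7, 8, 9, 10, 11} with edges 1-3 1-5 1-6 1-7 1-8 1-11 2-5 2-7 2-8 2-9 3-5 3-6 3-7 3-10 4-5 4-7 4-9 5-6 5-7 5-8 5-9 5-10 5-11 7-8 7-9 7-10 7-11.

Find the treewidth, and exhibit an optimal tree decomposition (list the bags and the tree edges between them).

Treewidth 3.
One such decomposition:
Bags: B1 = {1, 5, 7, 11}  B2 = {1, 3, 5, 7}  B3 = {1, 5, 7, 8}  B4 = {1, 3, 5, 6}  B5 = {2, 5, 7, 8}  B6 = {2, 5, 7, 9}  B7 = {3, 5, 7, 10}  B8 = {4, 5, 7, 9}
Tree: B1–B2, B1–B3, B2–B4, B3–B5, B5–B6, B2–B7, B6–B8

Every bag has size at most 4, so the width is 4 − 1 = 3 and tw(G) ≤ 3. For the lower bound, the 4 vertices {1, 3, 5, 6} are pairwise adjacent, and any tree decomposition puts a clique entirely inside one bag — forcing width ≥ 3. Combining the bounds, tw(G) = 3.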